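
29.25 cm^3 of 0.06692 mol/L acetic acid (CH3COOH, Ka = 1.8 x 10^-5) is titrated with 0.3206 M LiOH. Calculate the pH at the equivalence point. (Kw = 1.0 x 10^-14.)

8.74

n(CH3COOH) = 0.06692 x 0.02925 = 0.001957 mol; V(LiOH) at equivalence = 0.001957/0.3206 = 0.006105 L.
At equivalence all the acid is converted to CH3COO-; total volume = 0.02925 + 0.006105 = 0.03536 L, so [CH3COO-] = 0.001957/0.03536 = 0.05536 M.
Kb = Kw/Ka = 1.0e-14 / 1.8 x 10^-5 = 5.56e-10.
[OH^-] = sqrt(Kb x [CH3COO-]) = sqrt(5.56e-10 x 0.05536) = 5.55e-6 M.
pOH = 5.26, so pH = 14.00 - 5.26 = 8.74.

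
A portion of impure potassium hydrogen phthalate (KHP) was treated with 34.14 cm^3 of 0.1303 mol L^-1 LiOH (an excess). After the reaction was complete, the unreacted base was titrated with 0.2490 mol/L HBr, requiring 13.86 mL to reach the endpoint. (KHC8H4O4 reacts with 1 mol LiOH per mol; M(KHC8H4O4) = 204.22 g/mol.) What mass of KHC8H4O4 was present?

Total n(LiOH) added = 0.1303 x 0.03414 = 0.004448 mol.
n(HBr) used = 0.2490 x 0.01386 = 0.003451 mol, which equals the excess n(LiOH).
So n(LiOH) consumed by the sample = 0.004448 - 0.003451 = 0.0009973 mol.
n(KHC8H4O4) = 0.0009973 / 1 = 0.0009973 mol.
mass = 0.0009973 mol x 204.22 g/mol = 0.204 g.

0.204 g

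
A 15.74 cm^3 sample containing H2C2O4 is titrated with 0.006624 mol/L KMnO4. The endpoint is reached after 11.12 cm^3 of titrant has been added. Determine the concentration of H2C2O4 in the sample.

0.0117 M

n(KMnO4) = 0.006624 x 0.01112 = 7.366e-5 mol.
From the balanced equation, 2 mol KMnO4 reacts with 5 mol H2C2O4, so n(H2C2O4) = 7.366e-5 x 5/2 = 0.0001841 mol.
[H2C2O4] = 0.0001841 / 0.01574 L = 0.0117 M.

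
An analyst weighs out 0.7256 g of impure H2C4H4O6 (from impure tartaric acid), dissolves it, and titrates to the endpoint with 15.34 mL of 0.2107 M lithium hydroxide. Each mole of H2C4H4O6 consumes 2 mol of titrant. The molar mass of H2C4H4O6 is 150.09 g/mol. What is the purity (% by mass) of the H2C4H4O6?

33.4%

n(LiOH) = 0.2107 x 0.01534 = 0.003232 mol.
n(H2C4H4O6) = 0.003232 / 2 = 0.001616 mol.
mass of H2C4H4O6 = 0.001616 x 150.09 = 0.2426 g.
% purity = 0.2426 / 0.7256 x 100 = 33.4%.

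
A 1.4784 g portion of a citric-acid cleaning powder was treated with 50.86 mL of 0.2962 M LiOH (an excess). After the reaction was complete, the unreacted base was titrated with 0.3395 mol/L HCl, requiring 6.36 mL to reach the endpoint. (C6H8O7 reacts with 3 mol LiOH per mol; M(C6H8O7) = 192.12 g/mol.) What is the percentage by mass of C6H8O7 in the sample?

55.9%

Total n(LiOH) added = 0.2962 x 0.05086 = 0.01506 mol.
n(HCl) used = 0.3395 x 0.006360 = 0.002159 mol, which equals the excess n(LiOH).
So n(LiOH) consumed by the sample = 0.01506 - 0.002159 = 0.01291 mol.
n(C6H8O7) = 0.01291 / 3 = 0.004302 mol.
mass C6H8O7 = 0.004302 x 192.12 = 0.8265 g, so %C6H8O7 = 0.8265/1.4784 x 100 = 55.9%.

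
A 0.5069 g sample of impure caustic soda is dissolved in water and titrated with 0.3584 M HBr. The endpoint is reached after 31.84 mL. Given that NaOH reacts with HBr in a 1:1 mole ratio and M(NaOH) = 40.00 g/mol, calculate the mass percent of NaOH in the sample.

90.0%

n(HBr) = 0.3584 x 0.03184 = 0.01141 mol.
n(NaOH) = 0.01141 / 1 = 0.01141 mol.
mass of NaOH = 0.01141 x 40.00 = 0.4565 g.
% purity = 0.4565 / 0.5069 x 100 = 90.0%.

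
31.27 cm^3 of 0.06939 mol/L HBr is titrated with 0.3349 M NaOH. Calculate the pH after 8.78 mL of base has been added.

n(acid) = 0.06939 x 0.03127 = 0.002170 mol; n(NaOH) added = 0.3349 x 0.008780 = 0.002940 mol.
Base is in excess by 0.002940 - 0.002170 = 0.0007706 mol in a total volume of 0.04005 L.
[OH^-] = 0.0007706/0.04005 = 0.01924 M, so pOH = 1.72 and pH = 14.00 - 1.72 = 12.28.

12.28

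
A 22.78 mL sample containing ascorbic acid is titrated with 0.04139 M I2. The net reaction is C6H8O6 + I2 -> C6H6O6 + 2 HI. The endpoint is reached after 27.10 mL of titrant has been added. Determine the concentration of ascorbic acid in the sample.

0.0492 M

n(I2) = 0.04139 x 0.02710 = 0.001122 mol.
From the balanced equation, 1 mol I2 reacts with 1 mol ascorbic acid, so n(ascorbic acid) = 0.001122 x 1/1 = 0.001122 mol.
[ascorbic acid] = 0.001122 / 0.02278 L = 0.0492 M.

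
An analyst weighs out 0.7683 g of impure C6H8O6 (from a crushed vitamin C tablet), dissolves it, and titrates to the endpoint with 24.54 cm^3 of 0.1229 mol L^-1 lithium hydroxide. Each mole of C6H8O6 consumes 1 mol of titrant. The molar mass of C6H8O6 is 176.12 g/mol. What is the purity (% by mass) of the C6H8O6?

69.1%

n(LiOH) = 0.1229 x 0.02454 = 0.003016 mol.
n(C6H8O6) = 0.003016 / 1 = 0.003016 mol.
mass of C6H8O6 = 0.003016 x 176.12 = 0.5312 g.
% purity = 0.5312 / 0.7683 x 100 = 69.1%.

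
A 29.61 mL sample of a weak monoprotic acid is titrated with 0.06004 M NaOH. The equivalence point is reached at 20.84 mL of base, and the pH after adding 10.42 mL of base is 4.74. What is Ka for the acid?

1.8 x 10^-5

10.42 mL is half of the equivalence volume, so this is the half-equivalence point where [HA] = [A^-].
At half-equivalence pH = pKa, so pKa = 4.74.
Ka = 10^(-4.74) = 1.8 x 10^-5.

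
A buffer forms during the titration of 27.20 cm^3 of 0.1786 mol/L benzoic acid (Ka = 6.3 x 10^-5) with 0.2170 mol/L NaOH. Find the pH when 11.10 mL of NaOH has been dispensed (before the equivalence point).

4.19

Initial n(C6H5COOH) = 0.1786 x 0.02720 = 0.004858 mol.
n(NaOH) added = 0.2170 x 0.01110 = 0.002409 mol, converting that many moles of C6H5COOH to C6H5COO-.
Remaining n(C6H5COOH) = 0.002449 mol; n(C6H5COO-) = 0.002409 mol.
By Henderson-Hasselbalch, pH = pKa + log([A^-]/[HA]) = 4.20 + log(0.002409/0.002449) = 4.20 + (-0.01) = 4.19.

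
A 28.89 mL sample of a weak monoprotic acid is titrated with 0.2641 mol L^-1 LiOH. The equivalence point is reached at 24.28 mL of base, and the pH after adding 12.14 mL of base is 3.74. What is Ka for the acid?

12.14 mL is half of the equivalence volume, so this is the half-equivalence point where [HA] = [A^-].
At half-equivalence pH = pKa, so pKa = 3.74.
Ka = 10^(-3.74) = 1.8 x 10^-4.

1.8 x 10^-4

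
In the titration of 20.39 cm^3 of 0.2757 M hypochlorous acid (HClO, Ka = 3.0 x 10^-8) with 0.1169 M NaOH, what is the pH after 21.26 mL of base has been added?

7.42

Initial n(HClO) = 0.2757 x 0.02039 = 0.005622 mol.
n(NaOH) added = 0.1169 x 0.02126 = 0.002485 mol, converting that many moles of HClO to ClO-.
Remaining n(HClO) = 0.003136 mol; n(ClO-) = 0.002485 mol.
By Henderson-Hasselbalch, pH = pKa + log([A^-]/[HA]) = 7.52 + log(0.002485/0.003136) = 7.52 + (-0.10) = 7.42.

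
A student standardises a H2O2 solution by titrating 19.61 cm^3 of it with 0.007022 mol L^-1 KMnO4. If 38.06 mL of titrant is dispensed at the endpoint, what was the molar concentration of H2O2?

n(KMnO4) = 0.007022 x 0.03806 = 0.0002673 mol.
From the balanced equation, 2 mol KMnO4 reacts with 5 mol H2O2, so n(H2O2) = 0.0002673 x 5/2 = 0.0006681 mol.
[H2O2] = 0.0006681 / 0.01961 L = 0.0341 M.

0.0341 M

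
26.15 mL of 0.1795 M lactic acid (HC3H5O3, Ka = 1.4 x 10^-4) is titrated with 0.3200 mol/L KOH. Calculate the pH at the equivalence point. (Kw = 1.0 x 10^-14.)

8.46

n(HC3H5O3) = 0.1795 x 0.02615 = 0.004694 mol; V(KOH) at equivalence = 0.004694/0.3200 = 0.01467 L.
At equivalence all the acid is converted to C3H5O3-; total volume = 0.02615 + 0.01467 = 0.04082 L, so [C3H5O3-] = 0.004694/0.04082 = 0.1150 M.
Kb = Kw/Ka = 1.0e-14 / 1.4 x 10^-4 = 7.14e-11.
[OH^-] = sqrt(Kb x [C3H5O3-]) = sqrt(7.14e-11 x 0.1150) = 2.87e-6 M.
pOH = 5.54, so pH = 14.00 - 5.54 = 8.46.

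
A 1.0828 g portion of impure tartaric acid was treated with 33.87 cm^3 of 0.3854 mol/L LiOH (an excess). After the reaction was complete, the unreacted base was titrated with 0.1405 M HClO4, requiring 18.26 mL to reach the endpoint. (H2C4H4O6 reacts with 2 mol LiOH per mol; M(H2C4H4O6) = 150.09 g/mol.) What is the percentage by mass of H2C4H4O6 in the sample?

Total n(LiOH) added = 0.3854 x 0.03387 = 0.01305 mol.
n(HClO4) used = 0.1405 x 0.01826 = 0.002566 mol, which equals the excess n(LiOH).
So n(LiOH) consumed by the sample = 0.01305 - 0.002566 = 0.01049 mol.
n(H2C4H4O6) = 0.01049 / 2 = 0.005244 mol.
mass H2C4H4O6 = 0.005244 x 150.09 = 0.7871 g, so %H2C4H4O6 = 0.7871/1.0828 x 100 = 72.7%.

72.7%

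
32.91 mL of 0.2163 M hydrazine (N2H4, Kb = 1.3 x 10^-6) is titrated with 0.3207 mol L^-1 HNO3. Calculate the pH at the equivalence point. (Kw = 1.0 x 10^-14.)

4.50

n(N2H4) = 0.2163 x 0.03291 = 0.007118 mol; V(HNO3) at equivalence = 0.007118/0.3207 = 0.02220 L.
At equivalence the base is fully converted to N2H5+; total volume = 0.05511 L, so [N2H5+] = 0.007118/0.05511 = 0.1292 M.
Ka(N2H5+) = Kw/Kb = 1.0e-14 / 1.3 x 10^-6 = 7.69e-9.
[H^+] = sqrt(Ka x [N2H5+]) = sqrt(7.69e-9 x 0.1292) = 3.15e-5 M.
pH = -log(3.15e-5) = 4.50.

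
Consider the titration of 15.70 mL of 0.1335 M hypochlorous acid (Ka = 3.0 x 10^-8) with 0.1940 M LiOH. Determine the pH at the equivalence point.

10.21

n(HClO) = 0.1335 x 0.01570 = 0.002096 mol; V(LiOH) at equivalence = 0.002096/0.1940 = 0.01080 L.
At equivalence all the acid is converted to ClO-; total volume = 0.01570 + 0.01080 = 0.02650 L, so [ClO-] = 0.002096/0.02650 = 0.07908 M.
Kb = Kw/Ka = 1.0e-14 / 3.0 x 10^-8 = 3.33e-7.
[OH^-] = sqrt(Kb x [ClO-]) = sqrt(3.33e-7 x 0.07908) = 0.000162 M.
pOH = 3.79, so pH = 14.00 - 3.79 = 10.21.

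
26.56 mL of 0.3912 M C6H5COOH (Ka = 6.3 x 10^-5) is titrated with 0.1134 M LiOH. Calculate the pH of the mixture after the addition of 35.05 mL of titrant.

Initial n(C6H5COOH) = 0.3912 x 0.02656 = 0.01039 mol.
n(LiOH) added = 0.1134 x 0.03505 = 0.003975 mol, converting that many moles of C6H5COOH to C6H5COO-.
Remaining n(C6H5COOH) = 0.006416 mol; n(C6H5COO-) = 0.003975 mol.
By Henderson-Hasselbalch, pH = pKa + log([A^-]/[HA]) = 4.20 + log(0.003975/0.006416) = 4.20 + (-0.21) = 3.99.

3.99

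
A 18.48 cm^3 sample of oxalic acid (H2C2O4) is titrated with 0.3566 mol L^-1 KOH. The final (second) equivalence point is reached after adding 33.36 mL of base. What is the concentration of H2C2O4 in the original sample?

0.322 M

n(KOH) = 0.3566 x 0.03336 = 0.01190 mol.
At the final (second) equivalence point, 2 mol OH^- react per mol H2C2O4, so n(H2C2O4) = 0.01190 / 2 = 0.005948 mol.
[H2C2O4] = 0.005948 / 0.01848 L = 0.322 M.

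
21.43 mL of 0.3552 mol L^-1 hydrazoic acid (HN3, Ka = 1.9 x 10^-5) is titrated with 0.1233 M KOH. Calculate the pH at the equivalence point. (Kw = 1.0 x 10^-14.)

n(HN3) = 0.3552 x 0.02143 = 0.007612 mol; V(KOH) at equivalence = 0.007612/0.1233 = 0.06174 L.
At equivalence all the acid is converted to N3-; total volume = 0.02143 + 0.06174 = 0.08317 L, so [N3-] = 0.007612/0.08317 = 0.09153 M.
Kb = Kw/Ka = 1.0e-14 / 1.9 x 10^-5 = 5.26e-10.
[OH^-] = sqrt(Kb x [N3-]) = sqrt(5.26e-10 x 0.09153) = 6.94e-6 M.
pOH = 5.16, so pH = 14.00 - 5.16 = 8.84.

8.84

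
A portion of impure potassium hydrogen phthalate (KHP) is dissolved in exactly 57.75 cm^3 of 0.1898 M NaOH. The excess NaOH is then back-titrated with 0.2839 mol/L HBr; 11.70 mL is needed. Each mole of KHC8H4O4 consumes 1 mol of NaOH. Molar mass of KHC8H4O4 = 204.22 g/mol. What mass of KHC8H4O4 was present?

1.56 g

Total n(NaOH) added = 0.1898 x 0.05775 = 0.01096 mol.
n(HBr) used = 0.2839 x 0.01170 = 0.003322 mol, which equals the excess n(NaOH).
So n(NaOH) consumed by the sample = 0.01096 - 0.003322 = 0.007639 mol.
n(KHC8H4O4) = 0.007639 / 1 = 0.007639 mol.
mass = 0.007639 mol x 204.22 g/mol = 1.56 g.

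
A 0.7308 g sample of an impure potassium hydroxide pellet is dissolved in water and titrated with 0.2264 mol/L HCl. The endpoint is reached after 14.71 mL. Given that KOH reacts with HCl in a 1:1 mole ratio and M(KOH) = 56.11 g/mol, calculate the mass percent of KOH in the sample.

n(HCl) = 0.2264 x 0.01471 = 0.003330 mol.
n(KOH) = 0.003330 / 1 = 0.003330 mol.
mass of KOH = 0.003330 x 56.11 = 0.1869 g.
% purity = 0.1869 / 0.7308 x 100 = 25.6%.

25.6%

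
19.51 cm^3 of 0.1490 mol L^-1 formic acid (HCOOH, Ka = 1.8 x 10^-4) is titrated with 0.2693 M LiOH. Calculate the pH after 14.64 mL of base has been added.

12.48

n(acid) = 0.1490 x 0.01951 = 0.002907 mol; n(LiOH) added = 0.2693 x 0.01464 = 0.003943 mol.
Base is in excess by 0.003943 - 0.002907 = 0.001036 mol in a total volume of 0.03415 L.
[OH^-] = 0.001036/0.03415 = 0.03032 M, so pOH = 1.52 and pH = 14.00 - 1.52 = 12.48.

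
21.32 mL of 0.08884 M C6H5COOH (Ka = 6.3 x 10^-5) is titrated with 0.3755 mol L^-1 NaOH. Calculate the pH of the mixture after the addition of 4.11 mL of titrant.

4.84

Initial n(C6H5COOH) = 0.08884 x 0.02132 = 0.001894 mol.
n(NaOH) added = 0.3755 x 0.004110 = 0.001543 mol, converting that many moles of C6H5COOH to C6H5COO-.
Remaining n(C6H5COOH) = 0.0003508 mol; n(C6H5COO-) = 0.001543 mol.
By Henderson-Hasselbalch, pH = pKa + log([A^-]/[HA]) = 4.20 + log(0.001543/0.0003508) = 4.20 + (+0.64) = 4.84.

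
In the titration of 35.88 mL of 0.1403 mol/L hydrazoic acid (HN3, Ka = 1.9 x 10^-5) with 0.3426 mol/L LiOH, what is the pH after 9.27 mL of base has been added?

4.95

Initial n(HN3) = 0.1403 x 0.03588 = 0.005034 mol.
n(LiOH) added = 0.3426 x 0.009270 = 0.003176 mol, converting that many moles of HN3 to N3-.
Remaining n(HN3) = 0.001858 mol; n(N3-) = 0.003176 mol.
By Henderson-Hasselbalch, pH = pKa + log([A^-]/[HA]) = 4.72 + log(0.003176/0.001858) = 4.72 + (+0.23) = 4.95.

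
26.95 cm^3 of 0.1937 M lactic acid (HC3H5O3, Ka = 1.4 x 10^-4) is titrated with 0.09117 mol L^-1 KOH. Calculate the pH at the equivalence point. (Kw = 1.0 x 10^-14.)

8.32

n(HC3H5O3) = 0.1937 x 0.02695 = 0.005220 mol; V(KOH) at equivalence = 0.005220/0.09117 = 0.05726 L.
At equivalence all the acid is converted to C3H5O3-; total volume = 0.02695 + 0.05726 = 0.08421 L, so [C3H5O3-] = 0.005220/0.08421 = 0.06199 M.
Kb = Kw/Ka = 1.0e-14 / 1.4 x 10^-4 = 7.14e-11.
[OH^-] = sqrt(Kb x [C3H5O3-]) = sqrt(7.14e-11 x 0.06199) = 2.10e-6 M.
pOH = 5.68, so pH = 14.00 - 5.68 = 8.32.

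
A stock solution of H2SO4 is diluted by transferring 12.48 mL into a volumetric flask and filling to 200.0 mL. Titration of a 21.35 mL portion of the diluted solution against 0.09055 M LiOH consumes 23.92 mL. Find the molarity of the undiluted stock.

0.813 M

n(LiOH) = 0.09055 x 0.02392 = 0.002166 mol.
n(H2SO4) in the aliquot = 0.002166 x 1/2 = 0.001083 mol.
[diluted H2SO4] = 0.001083 / 0.02135 = 0.05072 M.
Dilution factor = 200.0/12.48 = 16.03, so [stock] = 0.05072 x 16.03 = 0.813 M.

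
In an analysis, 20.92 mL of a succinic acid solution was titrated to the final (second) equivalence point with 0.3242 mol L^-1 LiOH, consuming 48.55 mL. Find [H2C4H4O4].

0.376 M

n(LiOH) = 0.3242 x 0.04855 = 0.01574 mol.
At the final (second) equivalence point, 2 mol OH^- react per mol H2C4H4O4, so n(H2C4H4O4) = 0.01574 / 2 = 0.007870 mol.
[H2C4H4O4] = 0.007870 / 0.02092 L = 0.376 M.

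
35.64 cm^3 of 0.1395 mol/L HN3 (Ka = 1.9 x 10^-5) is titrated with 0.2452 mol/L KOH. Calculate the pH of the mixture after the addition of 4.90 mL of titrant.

4.22

Initial n(HN3) = 0.1395 x 0.03564 = 0.004972 mol.
n(KOH) added = 0.2452 x 0.004900 = 0.001201 mol, converting that many moles of HN3 to N3-.
Remaining n(HN3) = 0.003770 mol; n(N3-) = 0.001201 mol.
By Henderson-Hasselbalch, pH = pKa + log([A^-]/[HA]) = 4.72 + log(0.001201/0.003770) = 4.72 + (-0.50) = 4.22.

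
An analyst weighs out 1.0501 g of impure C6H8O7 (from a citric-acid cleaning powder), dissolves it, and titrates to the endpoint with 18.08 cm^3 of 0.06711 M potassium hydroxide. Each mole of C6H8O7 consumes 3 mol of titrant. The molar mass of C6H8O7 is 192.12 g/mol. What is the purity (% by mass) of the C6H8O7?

7.40%

n(KOH) = 0.06711 x 0.01808 = 0.001213 mol.
n(C6H8O7) = 0.001213 / 3 = 0.0004044 mol.
mass of C6H8O7 = 0.0004044 x 192.12 = 0.07770 g.
% purity = 0.07770 / 1.0501 x 100 = 7.40%.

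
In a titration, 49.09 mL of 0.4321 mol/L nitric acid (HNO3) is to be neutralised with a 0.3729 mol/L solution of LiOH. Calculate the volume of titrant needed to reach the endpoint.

56.9 mL

n(HNO3) = 0.4321 mol/L x 0.04909 L = 0.02121 mol.
At equivalence n(LiOH) = n(HNO3) = 0.02121 mol.
V(LiOH) = 0.02121 / 0.3729 = 0.05688 L = 56.9 mL.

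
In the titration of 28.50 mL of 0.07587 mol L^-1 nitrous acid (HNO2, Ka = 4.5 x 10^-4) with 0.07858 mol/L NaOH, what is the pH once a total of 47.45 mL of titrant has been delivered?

n(acid) = 0.07587 x 0.02850 = 0.002162 mol; n(NaOH) added = 0.07858 x 0.04745 = 0.003729 mol.
Base is in excess by 0.003729 - 0.002162 = 0.001566 mol in a total volume of 0.07595 L.
[OH^-] = 0.001566/0.07595 = 0.02062 M, so pOH = 1.69 and pH = 14.00 - 1.69 = 12.31.

12.31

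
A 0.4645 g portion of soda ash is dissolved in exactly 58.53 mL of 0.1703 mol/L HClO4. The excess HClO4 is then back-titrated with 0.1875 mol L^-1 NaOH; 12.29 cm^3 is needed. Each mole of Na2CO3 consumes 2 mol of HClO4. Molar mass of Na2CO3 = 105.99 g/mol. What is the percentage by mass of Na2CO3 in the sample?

Total n(HClO4) added = 0.1703 x 0.05853 = 0.009968 mol.
n(NaOH) used = 0.1875 x 0.01229 = 0.002304 mol, which equals the excess n(HClO4).
So n(HClO4) consumed by the sample = 0.009968 - 0.002304 = 0.007663 mol.
n(Na2CO3) = 0.007663 / 2 = 0.003832 mol.
mass Na2CO3 = 0.003832 x 105.99 = 0.4061 g, so %Na2CO3 = 0.4061/0.4645 x 100 = 87.4%.

87.4%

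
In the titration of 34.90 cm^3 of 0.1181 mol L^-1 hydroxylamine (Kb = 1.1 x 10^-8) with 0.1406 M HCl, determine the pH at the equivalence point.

n(NH2OH) = 0.1181 x 0.03490 = 0.004122 mol; V(HCl) at equivalence = 0.004122/0.1406 = 0.02932 L.
At equivalence the base is fully converted to NH3OH+; total volume = 0.06422 L, so [NH3OH+] = 0.004122/0.06422 = 0.06419 M.
Ka(NH3OH+) = Kw/Kb = 1.0e-14 / 1.1 x 10^-8 = 9.09e-7.
[H^+] = sqrt(Ka x [NH3OH+]) = sqrt(9.09e-7 x 0.06419) = 0.000242 M.
pH = -log(0.000242) = 3.62.

3.62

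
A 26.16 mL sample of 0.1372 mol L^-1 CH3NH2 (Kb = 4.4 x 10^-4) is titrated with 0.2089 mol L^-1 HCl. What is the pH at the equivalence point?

5.86

n(CH3NH2) = 0.1372 x 0.02616 = 0.003589 mol; V(HCl) at equivalence = 0.003589/0.2089 = 0.01718 L.
At equivalence the base is fully converted to CH3NH3+; total volume = 0.04334 L, so [CH3NH3+] = 0.003589/0.04334 = 0.08281 M.
Ka(CH3NH3+) = Kw/Kb = 1.0e-14 / 4.4 x 10^-4 = 2.27e-11.
[H^+] = sqrt(Ka x [CH3NH3+]) = sqrt(2.27e-11 x 0.08281) = 1.37e-6 M.
pH = -log(1.37e-6) = 5.86.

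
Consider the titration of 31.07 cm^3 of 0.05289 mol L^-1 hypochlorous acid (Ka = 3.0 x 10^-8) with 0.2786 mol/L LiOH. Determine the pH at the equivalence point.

n(HClO) = 0.05289 x 0.03107 = 0.001643 mol; V(LiOH) at equivalence = 0.001643/0.2786 = 0.005898 L.
At equivalence all the acid is converted to ClO-; total volume = 0.03107 + 0.005898 = 0.03697 L, so [ClO-] = 0.001643/0.03697 = 0.04445 M.
Kb = Kw/Ka = 1.0e-14 / 3.0 x 10^-8 = 3.33e-7.
[OH^-] = sqrt(Kb x [ClO-]) = sqrt(3.33e-7 x 0.04445) = 0.000122 M.
pOH = 3.91, so pH = 14.00 - 3.91 = 10.09.

10.09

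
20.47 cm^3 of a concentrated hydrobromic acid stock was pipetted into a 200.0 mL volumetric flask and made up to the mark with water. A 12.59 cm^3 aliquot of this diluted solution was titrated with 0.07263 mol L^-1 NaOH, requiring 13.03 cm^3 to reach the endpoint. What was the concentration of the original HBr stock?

0.734 M

n(NaOH) = 0.07263 x 0.01303 = 0.0009464 mol.
n(HBr) in the aliquot = 0.0009464 mol.
[diluted HBr] = 0.0009464 / 0.01259 = 0.07517 M.
Dilution factor = 200.0/20.47 = 9.770, so [stock] = 0.07517 x 9.770 = 0.734 M.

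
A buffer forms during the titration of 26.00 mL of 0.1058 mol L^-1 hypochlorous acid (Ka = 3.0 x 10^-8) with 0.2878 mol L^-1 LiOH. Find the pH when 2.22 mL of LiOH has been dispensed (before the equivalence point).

7.00

Initial n(HClO) = 0.1058 x 0.02600 = 0.002751 mol.
n(LiOH) added = 0.2878 x 0.002220 = 0.0006389 mol, converting that many moles of HClO to ClO-.
Remaining n(HClO) = 0.002112 mol; n(ClO-) = 0.0006389 mol.
By Henderson-Hasselbalch, pH = pKa + log([A^-]/[HA]) = 7.52 + log(0.0006389/0.002112) = 7.52 + (-0.52) = 7.00.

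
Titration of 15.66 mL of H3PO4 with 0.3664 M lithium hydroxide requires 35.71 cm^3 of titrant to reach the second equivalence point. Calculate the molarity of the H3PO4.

0.418 M

n(LiOH) = 0.3664 x 0.03571 = 0.01308 mol.
At the second equivalence point, 2 mol OH^- react per mol H3PO4, so n(H3PO4) = 0.01308 / 2 = 0.006542 mol.
[H3PO4] = 0.006542 / 0.01566 L = 0.418 M.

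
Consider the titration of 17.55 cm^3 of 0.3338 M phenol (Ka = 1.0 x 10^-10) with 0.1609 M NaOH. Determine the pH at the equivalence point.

n(C6H5OH) = 0.3338 x 0.01755 = 0.005858 mol; V(NaOH) at equivalence = 0.005858/0.1609 = 0.03641 L.
At equivalence all the acid is converted to C6H5O-; total volume = 0.01755 + 0.03641 = 0.05396 L, so [C6H5O-] = 0.005858/0.05396 = 0.1086 M.
Kb = Kw/Ka = 1.0e-14 / 1.0 x 10^-10 = 0.000100.
[OH^-] = sqrt(Kb x [C6H5O-]) = sqrt(0.000100 x 0.1086) = 0.00329 M.
pOH = 2.48, so pH = 14.00 - 2.48 = 11.52.

11.52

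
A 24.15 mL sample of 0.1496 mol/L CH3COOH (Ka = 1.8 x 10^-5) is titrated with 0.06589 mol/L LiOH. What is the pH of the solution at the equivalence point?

8.70

n(CH3COOH) = 0.1496 x 0.02415 = 0.003613 mol; V(LiOH) at equivalence = 0.003613/0.06589 = 0.05483 L.
At equivalence all the acid is converted to CH3COO-; total volume = 0.02415 + 0.05483 = 0.07898 L, so [CH3COO-] = 0.003613/0.07898 = 0.04574 M.
Kb = Kw/Ka = 1.0e-14 / 1.8 x 10^-5 = 5.56e-10.
[OH^-] = sqrt(Kb x [CH3COO-]) = sqrt(5.56e-10 x 0.04574) = 5.04e-6 M.
pOH = 5.30, so pH = 14.00 - 5.30 = 8.70.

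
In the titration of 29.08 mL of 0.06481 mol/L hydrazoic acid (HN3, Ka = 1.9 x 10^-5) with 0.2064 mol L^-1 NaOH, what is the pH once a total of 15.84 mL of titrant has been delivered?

n(acid) = 0.06481 x 0.02908 = 0.001885 mol; n(NaOH) added = 0.2064 x 0.01584 = 0.003269 mol.
Base is in excess by 0.003269 - 0.001885 = 0.001385 mol in a total volume of 0.04492 L.
[OH^-] = 0.001385/0.04492 = 0.03083 M, so pOH = 1.51 and pH = 14.00 - 1.51 = 12.49.

12.49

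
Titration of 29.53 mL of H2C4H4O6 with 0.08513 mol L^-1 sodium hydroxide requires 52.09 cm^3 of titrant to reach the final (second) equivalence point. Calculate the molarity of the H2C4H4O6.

n(NaOH) = 0.08513 x 0.05209 = 0.004434 mol.
At the final (second) equivalence point, 2 mol OH^- react per mol H2C4H4O6, so n(H2C4H4O6) = 0.004434 / 2 = 0.002217 mol.
[H2C4H4O6] = 0.002217 / 0.02953 L = 0.0751 M.

0.0751 M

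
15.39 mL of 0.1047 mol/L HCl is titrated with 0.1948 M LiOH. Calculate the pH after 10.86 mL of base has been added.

12.28

n(acid) = 0.1047 x 0.01539 = 0.001611 mol; n(LiOH) added = 0.1948 x 0.01086 = 0.002116 mol.
Base is in excess by 0.002116 - 0.001611 = 0.0005042 mol in a total volume of 0.02625 L.
[OH^-] = 0.0005042/0.02625 = 0.01921 M, so pOH = 1.72 and pH = 14.00 - 1.72 = 12.28.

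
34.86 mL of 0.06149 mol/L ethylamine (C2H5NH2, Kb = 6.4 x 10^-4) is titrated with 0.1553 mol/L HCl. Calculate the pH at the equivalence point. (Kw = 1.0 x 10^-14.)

n(C2H5NH2) = 0.06149 x 0.03486 = 0.002144 mol; V(HCl) at equivalence = 0.002144/0.1553 = 0.01380 L.
At equivalence the base is fully converted to C2H5NH3+; total volume = 0.04866 L, so [C2H5NH3+] = 0.002144/0.04866 = 0.04405 M.
Ka(C2H5NH3+) = Kw/Kb = 1.0e-14 / 6.4 x 10^-4 = 1.56e-11.
[H^+] = sqrt(Ka x [C2H5NH3+]) = sqrt(1.56e-11 x 0.04405) = 8.30e-7 M.
pH = -log(8.30e-7) = 6.08.

6.08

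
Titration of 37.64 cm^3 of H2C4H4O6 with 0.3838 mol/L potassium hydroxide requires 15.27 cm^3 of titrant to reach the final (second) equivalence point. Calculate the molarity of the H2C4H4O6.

0.0779 M

n(KOH) = 0.3838 x 0.01527 = 0.005861 mol.
At the final (second) equivalence point, 2 mol OH^- react per mol H2C4H4O6, so n(H2C4H4O6) = 0.005861 / 2 = 0.002930 mol.
[H2C4H4O6] = 0.002930 / 0.03764 L = 0.0779 M.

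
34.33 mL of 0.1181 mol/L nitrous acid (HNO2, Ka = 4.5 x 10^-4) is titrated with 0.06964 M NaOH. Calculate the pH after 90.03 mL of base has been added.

n(acid) = 0.1181 x 0.03433 = 0.004054 mol; n(NaOH) added = 0.06964 x 0.09003 = 0.006270 mol.
Base is in excess by 0.006270 - 0.004054 = 0.002215 mol in a total volume of 0.1244 L.
[OH^-] = 0.002215/0.1244 = 0.01781 M, so pOH = 1.75 and pH = 14.00 - 1.75 = 12.25.

12.25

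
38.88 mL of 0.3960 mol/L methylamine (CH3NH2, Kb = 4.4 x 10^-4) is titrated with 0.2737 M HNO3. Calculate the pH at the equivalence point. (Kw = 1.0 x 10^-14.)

n(CH3NH2) = 0.3960 x 0.03888 = 0.01540 mol; V(HNO3) at equivalence = 0.01540/0.2737 = 0.05625 L.
At equivalence the base is fully converted to CH3NH3+; total volume = 0.09513 L, so [CH3NH3+] = 0.01540/0.09513 = 0.1618 M.
Ka(CH3NH3+) = Kw/Kb = 1.0e-14 / 4.4 x 10^-4 = 2.27e-11.
[H^+] = sqrt(Ka x [CH3NH3+]) = sqrt(2.27e-11 x 0.1618) = 1.92e-6 M.
pH = -log(1.92e-6) = 5.72.

5.72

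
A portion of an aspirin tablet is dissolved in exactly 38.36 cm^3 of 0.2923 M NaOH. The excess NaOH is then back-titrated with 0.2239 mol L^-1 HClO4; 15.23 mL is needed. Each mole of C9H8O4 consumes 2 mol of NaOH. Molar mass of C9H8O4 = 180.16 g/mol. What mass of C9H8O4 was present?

Total n(NaOH) added = 0.2923 x 0.03836 = 0.01121 mol.
n(HClO4) used = 0.2239 x 0.01523 = 0.003410 mol, which equals the excess n(NaOH).
So n(NaOH) consumed by the sample = 0.01121 - 0.003410 = 0.007803 mol.
n(C9H8O4) = 0.007803 / 2 = 0.003901 mol.
mass = 0.003901 mol x 180.16 g/mol = 0.703 g.

0.703 g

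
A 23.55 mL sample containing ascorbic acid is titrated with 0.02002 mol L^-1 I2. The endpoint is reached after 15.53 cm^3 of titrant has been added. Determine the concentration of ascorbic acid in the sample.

n(I2) = 0.02002 x 0.01553 = 0.0003109 mol.
From the balanced equation, 1 mol I2 reacts with 1 mol ascorbic acid, so n(ascorbic acid) = 0.0003109 x 1/1 = 0.0003109 mol.
[ascorbic acid] = 0.0003109 / 0.02355 L = 0.0132 M.

0.0132 M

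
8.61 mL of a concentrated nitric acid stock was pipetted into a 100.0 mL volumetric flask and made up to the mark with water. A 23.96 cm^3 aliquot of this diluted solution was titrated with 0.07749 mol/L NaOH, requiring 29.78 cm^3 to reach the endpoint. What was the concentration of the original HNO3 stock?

n(NaOH) = 0.07749 x 0.02978 = 0.002308 mol.
n(HNO3) in the aliquot = 0.002308 mol.
[diluted HNO3] = 0.002308 / 0.02396 = 0.09631 M.
Dilution factor = 100.0/8.610 = 11.61, so [stock] = 0.09631 x 11.61 = 1.12 M.

1.12 M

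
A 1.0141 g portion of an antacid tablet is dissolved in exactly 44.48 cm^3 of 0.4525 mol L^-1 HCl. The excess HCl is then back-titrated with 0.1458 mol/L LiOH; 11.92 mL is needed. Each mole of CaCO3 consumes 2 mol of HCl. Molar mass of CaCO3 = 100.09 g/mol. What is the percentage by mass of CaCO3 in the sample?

Total n(HCl) added = 0.4525 x 0.04448 = 0.02013 mol.
n(LiOH) used = 0.1458 x 0.01192 = 0.001738 mol, which equals the excess n(HCl).
So n(HCl) consumed by the sample = 0.02013 - 0.001738 = 0.01839 mol.
n(CaCO3) = 0.01839 / 2 = 0.009195 mol.
mass CaCO3 = 0.009195 x 100.09 = 0.9203 g, so %CaCO3 = 0.9203/1.0141 x 100 = 90.7%.

90.7%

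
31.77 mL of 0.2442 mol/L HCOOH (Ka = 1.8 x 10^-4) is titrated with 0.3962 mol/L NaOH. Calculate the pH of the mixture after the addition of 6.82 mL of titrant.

3.47

Initial n(HCOOH) = 0.2442 x 0.03177 = 0.007758 mol.
n(NaOH) added = 0.3962 x 0.006820 = 0.002702 mol, converting that many moles of HCOOH to HCOO-.
Remaining n(HCOOH) = 0.005056 mol; n(HCOO-) = 0.002702 mol.
By Henderson-Hasselbalch, pH = pKa + log([A^-]/[HA]) = 3.74 + log(0.002702/0.005056) = 3.74 + (-0.27) = 3.47.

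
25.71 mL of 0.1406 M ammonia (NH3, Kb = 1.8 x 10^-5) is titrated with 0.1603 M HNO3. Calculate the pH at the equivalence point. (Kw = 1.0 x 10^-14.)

n(NH3) = 0.1406 x 0.02571 = 0.003615 mol; V(HNO3) at equivalence = 0.003615/0.1603 = 0.02255 L.
At equivalence the base is fully converted to NH4+; total volume = 0.04826 L, so [NH4+] = 0.003615/0.04826 = 0.07490 M.
Ka(NH4+) = Kw/Kb = 1.0e-14 / 1.8 x 10^-5 = 5.56e-10.
[H^+] = sqrt(Ka x [NH4+]) = sqrt(5.56e-10 x 0.07490) = 6.45e-6 M.
pH = -log(6.45e-6) = 5.19.

5.19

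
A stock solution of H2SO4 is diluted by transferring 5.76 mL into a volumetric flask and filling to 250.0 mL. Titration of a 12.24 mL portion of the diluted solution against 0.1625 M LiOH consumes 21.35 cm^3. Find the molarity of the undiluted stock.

n(LiOH) = 0.1625 x 0.02135 = 0.003469 mol.
n(H2SO4) in the aliquot = 0.003469 x 1/2 = 0.001735 mol.
[diluted H2SO4] = 0.001735 / 0.01224 = 0.1417 M.
Dilution factor = 250.0/5.760 = 43.40, so [stock] = 0.1417 x 43.40 = 6.15 M.

6.15 M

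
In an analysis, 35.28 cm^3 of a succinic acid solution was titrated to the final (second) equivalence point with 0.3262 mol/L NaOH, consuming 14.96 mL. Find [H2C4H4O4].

0.0692 M

n(NaOH) = 0.3262 x 0.01496 = 0.004880 mol.
At the final (second) equivalence point, 2 mol OH^- react per mol H2C4H4O4, so n(H2C4H4O4) = 0.004880 / 2 = 0.002440 mol.
[H2C4H4O4] = 0.002440 / 0.03528 L = 0.0692 M.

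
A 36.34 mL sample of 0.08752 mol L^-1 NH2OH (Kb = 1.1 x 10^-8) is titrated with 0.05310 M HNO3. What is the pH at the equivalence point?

3.76

n(NH2OH) = 0.08752 x 0.03634 = 0.003180 mol; V(HNO3) at equivalence = 0.003180/0.05310 = 0.05990 L.
At equivalence the base is fully converted to NH3OH+; total volume = 0.09624 L, so [NH3OH+] = 0.003180/0.09624 = 0.03305 M.
Ka(NH3OH+) = Kw/Kb = 1.0e-14 / 1.1 x 10^-8 = 9.09e-7.
[H^+] = sqrt(Ka x [NH3OH+]) = sqrt(9.09e-7 x 0.03305) = 0.000173 M.
pH = -log(0.000173) = 3.76.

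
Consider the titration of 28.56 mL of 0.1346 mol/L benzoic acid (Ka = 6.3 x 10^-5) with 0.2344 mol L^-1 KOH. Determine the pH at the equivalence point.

8.57

n(C6H5COOH) = 0.1346 x 0.02856 = 0.003844 mol; V(KOH) at equivalence = 0.003844/0.2344 = 0.01640 L.
At equivalence all the acid is converted to C6H5COO-; total volume = 0.02856 + 0.01640 = 0.04496 L, so [C6H5COO-] = 0.003844/0.04496 = 0.08550 M.
Kb = Kw/Ka = 1.0e-14 / 6.3 x 10^-5 = 1.59e-10.
[OH^-] = sqrt(Kb x [C6H5COO-]) = sqrt(1.59e-10 x 0.08550) = 3.68e-6 M.
pOH = 5.43, so pH = 14.00 - 5.43 = 8.57.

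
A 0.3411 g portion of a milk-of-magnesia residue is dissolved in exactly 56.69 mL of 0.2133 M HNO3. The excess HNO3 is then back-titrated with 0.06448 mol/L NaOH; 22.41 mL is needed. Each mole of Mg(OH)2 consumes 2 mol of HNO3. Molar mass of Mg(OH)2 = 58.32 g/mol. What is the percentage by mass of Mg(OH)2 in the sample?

91.0%

Total n(HNO3) added = 0.2133 x 0.05669 = 0.01209 mol.
n(NaOH) used = 0.06448 x 0.02241 = 0.001445 mol, which equals the excess n(HNO3).
So n(HNO3) consumed by the sample = 0.01209 - 0.001445 = 0.01065 mol.
n(Mg(OH)2) = 0.01065 / 2 = 0.005323 mol.
mass Mg(OH)2 = 0.005323 x 58.32 = 0.3105 g, so %Mg(OH)2 = 0.3105/0.3411 x 100 = 91.0%.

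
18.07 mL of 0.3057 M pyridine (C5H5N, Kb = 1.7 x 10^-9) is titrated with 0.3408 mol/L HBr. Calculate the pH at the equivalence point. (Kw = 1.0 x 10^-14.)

3.01

n(C5H5N) = 0.3057 x 0.01807 = 0.005524 mol; V(HBr) at equivalence = 0.005524/0.3408 = 0.01621 L.
At equivalence the base is fully converted to C5H5NH+; total volume = 0.03428 L, so [C5H5NH+] = 0.005524/0.03428 = 0.1611 M.
Ka(C5H5NH+) = Kw/Kb = 1.0e-14 / 1.7 x 10^-9 = 5.88e-6.
[H^+] = sqrt(Ka x [C5H5NH+]) = sqrt(5.88e-6 x 0.1611) = 0.000974 M.
pH = -log(0.000974) = 3.01.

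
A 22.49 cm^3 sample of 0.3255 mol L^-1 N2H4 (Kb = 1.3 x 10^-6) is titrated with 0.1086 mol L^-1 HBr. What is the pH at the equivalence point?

4.60

n(N2H4) = 0.3255 x 0.02249 = 0.007320 mol; V(HBr) at equivalence = 0.007320/0.1086 = 0.06741 L.
At equivalence the base is fully converted to N2H5+; total volume = 0.08990 L, so [N2H5+] = 0.007320/0.08990 = 0.08143 M.
Ka(N2H5+) = Kw/Kb = 1.0e-14 / 1.3 x 10^-6 = 7.69e-9.
[H^+] = sqrt(Ka x [N2H5+]) = sqrt(7.69e-9 x 0.08143) = 2.50e-5 M.
pH = -log(2.50e-5) = 4.60.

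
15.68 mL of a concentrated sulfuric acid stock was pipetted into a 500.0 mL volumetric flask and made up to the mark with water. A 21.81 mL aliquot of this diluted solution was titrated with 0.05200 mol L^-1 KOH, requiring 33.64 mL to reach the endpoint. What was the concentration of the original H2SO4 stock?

1.28 M

n(KOH) = 0.05200 x 0.03364 = 0.001749 mol.
n(H2SO4) in the aliquot = 0.001749 x 1/2 = 0.0008746 mol.
[diluted H2SO4] = 0.0008746 / 0.02181 = 0.04010 M.
Dilution factor = 500.0/15.68 = 31.89, so [stock] = 0.04010 x 31.89 = 1.28 M.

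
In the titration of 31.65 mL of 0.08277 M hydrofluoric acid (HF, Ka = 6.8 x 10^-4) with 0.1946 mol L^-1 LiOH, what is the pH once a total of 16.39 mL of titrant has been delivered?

12.07

n(acid) = 0.08277 x 0.03165 = 0.002620 mol; n(LiOH) added = 0.1946 x 0.01639 = 0.003189 mol.
Base is in excess by 0.003189 - 0.002620 = 0.0005698 mol in a total volume of 0.04804 L.
[OH^-] = 0.0005698/0.04804 = 0.01186 M, so pOH = 1.93 and pH = 14.00 - 1.93 = 12.07.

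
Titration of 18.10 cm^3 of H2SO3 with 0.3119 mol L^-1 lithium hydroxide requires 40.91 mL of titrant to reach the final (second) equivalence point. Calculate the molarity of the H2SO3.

0.352 M

n(LiOH) = 0.3119 x 0.04091 = 0.01276 mol.
At the final (second) equivalence point, 2 mol OH^- react per mol H2SO3, so n(H2SO3) = 0.01276 / 2 = 0.006380 mol.
[H2SO3] = 0.006380 / 0.01810 L = 0.352 M.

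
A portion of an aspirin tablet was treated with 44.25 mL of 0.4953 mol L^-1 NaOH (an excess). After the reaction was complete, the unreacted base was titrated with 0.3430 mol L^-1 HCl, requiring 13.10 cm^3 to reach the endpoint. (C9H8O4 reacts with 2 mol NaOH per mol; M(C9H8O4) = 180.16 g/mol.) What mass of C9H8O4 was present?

Total n(NaOH) added = 0.4953 x 0.04425 = 0.02192 mol.
n(HCl) used = 0.3430 x 0.01310 = 0.004493 mol, which equals the excess n(NaOH).
So n(NaOH) consumed by the sample = 0.02192 - 0.004493 = 0.01742 mol.
n(C9H8O4) = 0.01742 / 2 = 0.008712 mol.
mass = 0.008712 mol x 180.16 g/mol = 1.57 g.

1.57 g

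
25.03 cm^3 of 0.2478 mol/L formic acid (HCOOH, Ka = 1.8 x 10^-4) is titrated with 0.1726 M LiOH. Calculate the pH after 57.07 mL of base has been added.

12.65

n(acid) = 0.2478 x 0.02503 = 0.006202 mol; n(LiOH) added = 0.1726 x 0.05707 = 0.009850 mol.
Base is in excess by 0.009850 - 0.006202 = 0.003648 mol in a total volume of 0.08210 L.
[OH^-] = 0.003648/0.08210 = 0.04443 M, so pOH = 1.35 and pH = 14.00 - 1.35 = 12.65.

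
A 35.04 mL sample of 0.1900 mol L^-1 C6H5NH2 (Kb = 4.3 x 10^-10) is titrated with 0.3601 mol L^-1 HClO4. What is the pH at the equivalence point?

n(C6H5NH2) = 0.1900 x 0.03504 = 0.006658 mol; V(HClO4) at equivalence = 0.006658/0.3601 = 0.01849 L.
At equivalence the base is fully converted to C6H5NH3+; total volume = 0.05353 L, so [C6H5NH3+] = 0.006658/0.05353 = 0.1244 M.
Ka(C6H5NH3+) = Kw/Kb = 1.0e-14 / 4.3 x 10^-10 = 2.33e-5.
[H^+] = sqrt(Ka x [C6H5NH3+]) = sqrt(2.33e-5 x 0.1244) = 0.00170 M.
pH = -log(0.00170) = 2.77.

2.77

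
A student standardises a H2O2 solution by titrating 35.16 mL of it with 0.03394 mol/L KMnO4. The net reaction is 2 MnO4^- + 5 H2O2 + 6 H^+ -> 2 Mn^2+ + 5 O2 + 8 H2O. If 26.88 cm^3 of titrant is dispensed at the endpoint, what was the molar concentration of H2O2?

0.0649 M

n(KMnO4) = 0.03394 x 0.02688 = 0.0009123 mol.
From the balanced equation, 2 mol KMnO4 reacts with 5 mol H2O2, so n(H2O2) = 0.0009123 x 5/2 = 0.002281 mol.
[H2O2] = 0.002281 / 0.03516 L = 0.0649 M.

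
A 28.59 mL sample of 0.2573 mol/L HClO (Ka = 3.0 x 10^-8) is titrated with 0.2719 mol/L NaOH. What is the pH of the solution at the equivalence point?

10.32

n(HClO) = 0.2573 x 0.02859 = 0.007356 mol; V(NaOH) at equivalence = 0.007356/0.2719 = 0.02705 L.
At equivalence all the acid is converted to ClO-; total volume = 0.02859 + 0.02705 = 0.05564 L, so [ClO-] = 0.007356/0.05564 = 0.1322 M.
Kb = Kw/Ka = 1.0e-14 / 3.0 x 10^-8 = 3.33e-7.
[OH^-] = sqrt(Kb x [ClO-]) = sqrt(3.33e-7 x 0.1322) = 0.000210 M.
pOH = 3.68, so pH = 14.00 - 3.68 = 10.32.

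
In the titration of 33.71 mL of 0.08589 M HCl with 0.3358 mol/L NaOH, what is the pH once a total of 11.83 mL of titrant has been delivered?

12.37

n(acid) = 0.08589 x 0.03371 = 0.002895 mol; n(NaOH) added = 0.3358 x 0.01183 = 0.003973 mol.
Base is in excess by 0.003973 - 0.002895 = 0.001077 mol in a total volume of 0.04554 L.
[OH^-] = 0.001077/0.04554 = 0.02365 M, so pOH = 1.63 and pH = 14.00 - 1.63 = 12.37.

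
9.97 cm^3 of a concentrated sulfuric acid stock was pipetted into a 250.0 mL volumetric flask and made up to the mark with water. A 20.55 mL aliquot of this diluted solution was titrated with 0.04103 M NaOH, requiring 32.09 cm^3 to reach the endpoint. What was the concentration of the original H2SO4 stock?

0.803 M

n(NaOH) = 0.04103 x 0.03209 = 0.001317 mol.
n(H2SO4) in the aliquot = 0.001317 x 1/2 = 0.0006583 mol.
[diluted H2SO4] = 0.0006583 / 0.02055 = 0.03204 M.
Dilution factor = 250.0/9.970 = 25.08, so [stock] = 0.03204 x 25.08 = 0.803 M.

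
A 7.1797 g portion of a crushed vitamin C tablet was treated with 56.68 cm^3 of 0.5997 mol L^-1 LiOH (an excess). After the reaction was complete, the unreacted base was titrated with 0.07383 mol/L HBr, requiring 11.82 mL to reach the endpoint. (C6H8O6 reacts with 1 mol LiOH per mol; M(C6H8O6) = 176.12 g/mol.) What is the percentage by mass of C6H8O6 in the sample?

Total n(LiOH) added = 0.5997 x 0.05668 = 0.03399 mol.
n(HBr) used = 0.07383 x 0.01182 = 0.0008727 mol, which equals the excess n(LiOH).
So n(LiOH) consumed by the sample = 0.03399 - 0.0008727 = 0.03312 mol.
n(C6H8O6) = 0.03312 / 1 = 0.03312 mol.
mass C6H8O6 = 0.03312 x 176.12 = 5.833 g, so %C6H8O6 = 5.833/7.1797 x 100 = 81.2%.

81.2%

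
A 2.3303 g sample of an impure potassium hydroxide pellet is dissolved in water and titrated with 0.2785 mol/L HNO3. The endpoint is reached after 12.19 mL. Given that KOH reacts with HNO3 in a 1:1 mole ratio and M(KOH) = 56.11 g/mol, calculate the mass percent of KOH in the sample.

n(HNO3) = 0.2785 x 0.01219 = 0.003395 mol.
n(KOH) = 0.003395 / 1 = 0.003395 mol.
mass of KOH = 0.003395 x 56.11 = 0.1905 g.
% purity = 0.1905 / 2.3303 x 100 = 8.17%.

8.17%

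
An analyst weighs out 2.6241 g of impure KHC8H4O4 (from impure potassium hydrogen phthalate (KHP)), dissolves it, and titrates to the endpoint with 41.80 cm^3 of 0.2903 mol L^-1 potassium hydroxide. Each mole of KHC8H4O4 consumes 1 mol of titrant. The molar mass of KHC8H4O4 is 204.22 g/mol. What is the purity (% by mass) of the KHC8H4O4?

n(KOH) = 0.2903 x 0.04180 = 0.01213 mol.
n(KHC8H4O4) = 0.01213 / 1 = 0.01213 mol.
mass of KHC8H4O4 = 0.01213 x 204.22 = 2.478 g.
% purity = 2.478 / 2.6241 x 100 = 94.4%.

94.4%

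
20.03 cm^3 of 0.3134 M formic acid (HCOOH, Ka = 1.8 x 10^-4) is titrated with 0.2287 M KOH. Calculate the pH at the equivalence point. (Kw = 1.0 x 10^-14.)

n(HCOOH) = 0.3134 x 0.02003 = 0.006277 mol; V(KOH) at equivalence = 0.006277/0.2287 = 0.02745 L.
At equivalence all the acid is converted to HCOO-; total volume = 0.02003 + 0.02745 = 0.04748 L, so [HCOO-] = 0.006277/0.04748 = 0.1322 M.
Kb = Kw/Ka = 1.0e-14 / 1.8 x 10^-4 = 5.56e-11.
[OH^-] = sqrt(Kb x [HCOO-]) = sqrt(5.56e-11 x 0.1322) = 2.71e-6 M.
pOH = 5.57, so pH = 14.00 - 5.57 = 8.43.

8.43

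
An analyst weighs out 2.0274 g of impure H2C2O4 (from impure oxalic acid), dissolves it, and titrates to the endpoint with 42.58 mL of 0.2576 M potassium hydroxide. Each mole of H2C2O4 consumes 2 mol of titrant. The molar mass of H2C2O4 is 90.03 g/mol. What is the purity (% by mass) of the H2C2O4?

n(KOH) = 0.2576 x 0.04258 = 0.01097 mol.
n(H2C2O4) = 0.01097 / 2 = 0.005484 mol.
mass of H2C2O4 = 0.005484 x 90.03 = 0.4938 g.
% purity = 0.4938 / 2.0274 x 100 = 24.4%.

24.4%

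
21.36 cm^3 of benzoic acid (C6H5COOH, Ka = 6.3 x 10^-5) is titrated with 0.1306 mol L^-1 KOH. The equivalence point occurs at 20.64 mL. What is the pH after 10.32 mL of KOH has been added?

4.20

10.32 mL is exactly half the equivalence volume (20.64/2), i.e. the half-equivalence point.
There, n(HA) = n(A^-), so pH = pKa = -log(6.3 x 10^-5) = 4.20.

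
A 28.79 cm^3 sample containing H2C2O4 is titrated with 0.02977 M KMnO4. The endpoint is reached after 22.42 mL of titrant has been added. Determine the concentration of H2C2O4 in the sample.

n(KMnO4) = 0.02977 x 0.02242 = 0.0006674 mol.
From the balanced equation, 2 mol KMnO4 reacts with 5 mol H2C2O4, so n(H2C2O4) = 0.0006674 x 5/2 = 0.001669 mol.
[H2C2O4] = 0.001669 / 0.02879 L = 0.0580 M.

0.0580 M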